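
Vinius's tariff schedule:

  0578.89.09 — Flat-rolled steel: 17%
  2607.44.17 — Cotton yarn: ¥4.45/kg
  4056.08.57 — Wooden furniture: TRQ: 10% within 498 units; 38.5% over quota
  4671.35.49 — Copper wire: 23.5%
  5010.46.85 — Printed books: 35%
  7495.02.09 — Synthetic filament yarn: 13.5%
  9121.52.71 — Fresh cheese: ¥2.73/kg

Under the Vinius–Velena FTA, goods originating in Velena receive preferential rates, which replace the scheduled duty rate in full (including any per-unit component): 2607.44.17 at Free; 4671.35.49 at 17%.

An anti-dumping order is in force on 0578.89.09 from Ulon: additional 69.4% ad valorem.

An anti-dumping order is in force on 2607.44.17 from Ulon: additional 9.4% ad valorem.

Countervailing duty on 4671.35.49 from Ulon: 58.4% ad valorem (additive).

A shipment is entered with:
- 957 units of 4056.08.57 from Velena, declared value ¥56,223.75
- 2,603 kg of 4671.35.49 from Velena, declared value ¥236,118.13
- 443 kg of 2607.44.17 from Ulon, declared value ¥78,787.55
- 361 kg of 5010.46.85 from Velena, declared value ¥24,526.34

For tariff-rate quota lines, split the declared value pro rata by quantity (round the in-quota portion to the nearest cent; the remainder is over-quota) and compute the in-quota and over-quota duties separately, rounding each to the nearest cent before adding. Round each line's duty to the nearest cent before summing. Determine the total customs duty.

¥71,409.44

Line 1 (4056.08.57, Velena, 957 units, ¥56,223.75):
Code 4056.08.57 is under a tariff-rate quota (threshold 498 units). In-quota: 498 units at 10%; over-quota: 459 units at 38.5%.
Pro-rata value split: in-quota = ¥56,223.75 × 498/957 = ¥29,257.50; over-quota = ¥56,223.75 − ¥29,257.50 = ¥26,966.25.
In-quota duty = ¥29,257.50 × 10% = ¥2,925.75. Over-quota duty = ¥26,966.25 × 38.5% = ¥10,382.01.
Line duty = ¥2,925.75 + ¥10,382.01 = ¥13,307.76.
Line 2 (4671.35.49, Velena, 2,603 kg, ¥236,118.13):
Base rate for 4671.35.49 is 23.5%.
Origin Velena qualifies under the Vinius–Velena agreement and 4671.35.49 is covered: preferential rate 17% applies instead.
The additional-duty order on 4671.35.49 targets Ulon, not Velena; it does not apply.
Duty = ¥236,118.13 × 17% = ¥40,140.08.
Line 3 (2607.44.17, Ulon, 443 kg, ¥78,787.55):
Base rate for 2607.44.17 is ¥4.45/kg.
2607.44.17 has an FTA preferential rate, but origin Ulon is not Velena; base rate stands.
Additional duty on 2607.44.17 from Ulon: +9.4% ad valorem. Applied ad valorem rate = 9.4%.
Duty = ¥78,787.55 × 9.4% + 443 × ¥4.45 = ¥9,377.38.
Line 4 (5010.46.85, Velena, 361 kg, ¥24,526.34):
Base rate for 5010.46.85 is 35%.
Origin Velena is the FTA partner but 5010.46.85 is not on the preference list; base rate stands.
Duty = ¥24,526.34 × 35% = ¥8,584.22.
Total = ¥13,307.76 + ¥40,140.08 + ¥9,377.38 + ¥8,584.22 = ¥71,409.44.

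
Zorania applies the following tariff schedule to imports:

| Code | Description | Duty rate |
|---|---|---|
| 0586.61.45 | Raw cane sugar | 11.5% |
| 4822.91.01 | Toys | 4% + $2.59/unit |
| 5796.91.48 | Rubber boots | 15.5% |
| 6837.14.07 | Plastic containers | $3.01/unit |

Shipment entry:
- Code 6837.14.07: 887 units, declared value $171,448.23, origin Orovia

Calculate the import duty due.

$2,669.87

Line 1 (6837.14.07, Orovia, 887 units, $171,448.23):
Base rate for 6837.14.07 is $3.01/unit.
Duty = 887 × $3.01 = $2,669.87.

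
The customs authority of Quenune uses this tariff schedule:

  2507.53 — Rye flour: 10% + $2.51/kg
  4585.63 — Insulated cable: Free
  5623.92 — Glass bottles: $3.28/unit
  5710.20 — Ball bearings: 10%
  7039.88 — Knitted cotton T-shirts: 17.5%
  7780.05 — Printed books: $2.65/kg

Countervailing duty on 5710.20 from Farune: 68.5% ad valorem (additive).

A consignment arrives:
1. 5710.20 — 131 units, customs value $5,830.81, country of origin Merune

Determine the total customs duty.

$583.08

Line 1 (5710.20, Merune, 131 units, $5,830.81):
Base rate for 5710.20 is 10%.
The additional-duty order on 5710.20 targets Farune, not Merune; it does not apply.
Duty = $5,830.81 × 10% = $583.08.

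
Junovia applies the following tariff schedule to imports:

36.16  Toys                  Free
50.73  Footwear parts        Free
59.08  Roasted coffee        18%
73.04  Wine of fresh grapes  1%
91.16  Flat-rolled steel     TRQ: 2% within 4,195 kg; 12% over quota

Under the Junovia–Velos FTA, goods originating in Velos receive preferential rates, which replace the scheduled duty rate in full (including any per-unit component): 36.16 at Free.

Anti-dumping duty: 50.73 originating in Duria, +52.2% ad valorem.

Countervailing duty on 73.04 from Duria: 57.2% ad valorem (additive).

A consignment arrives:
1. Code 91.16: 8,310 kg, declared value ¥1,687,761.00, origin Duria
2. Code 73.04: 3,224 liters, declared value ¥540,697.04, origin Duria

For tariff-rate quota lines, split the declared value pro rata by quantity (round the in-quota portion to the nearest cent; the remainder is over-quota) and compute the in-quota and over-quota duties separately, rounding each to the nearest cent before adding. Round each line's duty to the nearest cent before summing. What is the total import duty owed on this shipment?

Line 1 (91.16, Duria, 8,310 kg, ¥1,687,761.00):
Code 91.16 is under a tariff-rate quota (threshold 4,195 kg). In-quota: 4,195 kg at 2%; over-quota: 4,115 kg at 12%.
Pro-rata value split: in-quota = ¥1,687,761.00 × 4,195/8,310 = ¥852,004.50; over-quota = ¥1,687,761.00 − ¥852,004.50 = ¥835,756.50.
In-quota duty = ¥852,004.50 × 2% = ¥17,040.09. Over-quota duty = ¥835,756.50 × 12% = ¥100,290.78.
Line duty = ¥17,040.09 + ¥100,290.78 = ¥117,330.87.
Line 2 (73.04, Duria, 3,224 liters, ¥540,697.04):
Base rate for 73.04 is 1%.
Additional duty on 73.04 from Duria: +57.2%. Applied ad valorem rate: 1% + 57.2% = 58.2%.
Duty = ¥540,697.04 × 58.2% = ¥314,685.68.
Total = ¥117,330.87 + ¥314,685.68 = ¥432,016.55.

¥432,016.55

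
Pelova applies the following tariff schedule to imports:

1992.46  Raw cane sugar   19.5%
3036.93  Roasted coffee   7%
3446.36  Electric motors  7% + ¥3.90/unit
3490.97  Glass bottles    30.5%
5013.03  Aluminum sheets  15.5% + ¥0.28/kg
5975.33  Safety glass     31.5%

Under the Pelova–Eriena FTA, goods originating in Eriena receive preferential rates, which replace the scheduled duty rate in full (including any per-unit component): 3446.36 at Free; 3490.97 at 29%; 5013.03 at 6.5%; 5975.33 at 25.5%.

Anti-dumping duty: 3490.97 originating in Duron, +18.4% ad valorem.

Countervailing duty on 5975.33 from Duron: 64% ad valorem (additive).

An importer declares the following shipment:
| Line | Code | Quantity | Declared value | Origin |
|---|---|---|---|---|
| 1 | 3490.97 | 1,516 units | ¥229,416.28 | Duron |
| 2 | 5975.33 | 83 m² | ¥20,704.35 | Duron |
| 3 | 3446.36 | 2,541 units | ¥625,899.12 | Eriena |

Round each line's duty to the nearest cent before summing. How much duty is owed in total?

¥131,957.21

Line 1 (3490.97, Duron, 1,516 units, ¥229,416.28):
Base rate for 3490.97 is 30.5%.
3490.97 has an FTA preferential rate, but origin Duron is not Eriena; base rate stands.
Additional duty on 3490.97 from Duron: +18.4%. Applied ad valorem rate: 30.5% + 18.4% = 48.9%.
Duty = ¥229,416.28 × 48.9% = ¥112,184.56.
Line 2 (5975.33, Duron, 83 m², ¥20,704.35):
Base rate for 5975.33 is 31.5%.
5975.33 has an FTA preferential rate, but origin Duron is not Eriena; base rate stands.
Additional duty on 5975.33 from Duron: +64%. Applied ad valorem rate: 31.5% + 64% = 95.5%.
Duty = ¥20,704.35 × 95.5% = ¥19,772.65.
Line 3 (3446.36, Eriena, 2,541 units, ¥625,899.12):
Base rate for 3446.36 is 7% + ¥3.90/unit.
Origin Eriena qualifies under the Pelova–Eriena agreement and 3446.36 is covered: preferential rate Free applies instead.
Duty = ¥625,899.12 × 0% = ¥0.00.
Total = ¥112,184.56 + ¥19,772.65 + ¥0.00 = ¥131,957.21.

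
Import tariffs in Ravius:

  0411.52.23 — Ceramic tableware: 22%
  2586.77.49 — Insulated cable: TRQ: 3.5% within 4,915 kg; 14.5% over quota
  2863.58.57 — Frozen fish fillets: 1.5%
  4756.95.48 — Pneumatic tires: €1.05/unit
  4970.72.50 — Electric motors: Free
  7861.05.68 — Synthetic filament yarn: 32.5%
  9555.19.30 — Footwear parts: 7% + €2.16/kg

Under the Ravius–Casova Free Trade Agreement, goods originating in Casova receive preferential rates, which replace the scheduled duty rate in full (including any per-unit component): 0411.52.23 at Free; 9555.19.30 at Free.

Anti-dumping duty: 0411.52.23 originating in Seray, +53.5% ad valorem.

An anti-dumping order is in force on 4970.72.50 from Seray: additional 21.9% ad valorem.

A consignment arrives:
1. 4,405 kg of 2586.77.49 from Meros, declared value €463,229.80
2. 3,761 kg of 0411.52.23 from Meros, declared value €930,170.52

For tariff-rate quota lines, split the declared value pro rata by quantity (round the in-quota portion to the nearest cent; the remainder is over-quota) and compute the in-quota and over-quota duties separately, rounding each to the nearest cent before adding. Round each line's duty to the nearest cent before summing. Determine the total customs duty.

€220,850.55

Line 1 (2586.77.49, Meros, 4,405 kg, €463,229.80):
Code 2586.77.49 is under a tariff-rate quota (threshold 4,915 kg). Quantity 4,405 kg is within the quota, so the in-quota rate 3.5% applies to the full value.
Duty = €463,229.80 × 3.5% = €16,213.04.
Line 2 (0411.52.23, Meros, 3,761 kg, €930,170.52):
Base rate for 0411.52.23 is 22%.
0411.52.23 has an FTA preferential rate, but origin Meros is not Casova; base rate stands.
The additional-duty order on 0411.52.23 targets Seray, not Meros; it does not apply.
Duty = €930,170.52 × 22% = €204,637.51.
Total = €16,213.04 + €204,637.51 = €220,850.55.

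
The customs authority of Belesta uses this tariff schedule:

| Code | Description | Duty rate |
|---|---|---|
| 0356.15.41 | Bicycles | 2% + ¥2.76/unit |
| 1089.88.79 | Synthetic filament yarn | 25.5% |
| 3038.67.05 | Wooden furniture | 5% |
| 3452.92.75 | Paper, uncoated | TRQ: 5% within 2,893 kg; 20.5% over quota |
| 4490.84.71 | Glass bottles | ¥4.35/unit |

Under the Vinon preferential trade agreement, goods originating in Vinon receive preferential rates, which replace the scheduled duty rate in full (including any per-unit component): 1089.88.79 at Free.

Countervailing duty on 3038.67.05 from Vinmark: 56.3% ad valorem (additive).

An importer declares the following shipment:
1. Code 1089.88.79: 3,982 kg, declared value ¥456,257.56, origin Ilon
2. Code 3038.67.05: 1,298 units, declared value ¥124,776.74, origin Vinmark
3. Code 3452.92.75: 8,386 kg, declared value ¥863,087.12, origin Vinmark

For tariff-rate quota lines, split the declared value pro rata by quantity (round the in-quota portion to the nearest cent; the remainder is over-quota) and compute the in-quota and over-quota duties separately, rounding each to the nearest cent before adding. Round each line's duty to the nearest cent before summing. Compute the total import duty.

Line 1 (1089.88.79, Ilon, 3,982 kg, ¥456,257.56):
Base rate for 1089.88.79 is 25.5%.
1089.88.79 has an FTA preferential rate, but origin Ilon is not Vinon; base rate stands.
Duty = ¥456,257.56 × 25.5% = ¥116,345.68.
Line 2 (3038.67.05, Vinmark, 1,298 units, ¥124,776.74):
Base rate for 3038.67.05 is 5%.
Additional duty on 3038.67.05 from Vinmark: +56.3%. Applied ad valorem rate: 5% + 56.3% = 61.3%.
Duty = ¥124,776.74 × 61.3% = ¥76,488.14.
Line 3 (3452.92.75, Vinmark, 8,386 kg, ¥863,087.12):
Code 3452.92.75 is under a tariff-rate quota (threshold 2,893 kg). In-quota: 2,893 kg at 5%; over-quota: 5,493 kg at 20.5%.
Pro-rata value split: in-quota = ¥863,087.12 × 2,893/8,386 = ¥297,747.56; over-quota = ¥863,087.12 − ¥297,747.56 = ¥565,339.56.
In-quota duty = ¥297,747.56 × 5% = ¥14,887.38. Over-quota duty = ¥565,339.56 × 20.5% = ¥115,894.61.
Line duty = ¥14,887.38 + ¥115,894.61 = ¥130,781.99.
Total = ¥116,345.68 + ¥76,488.14 + ¥130,781.99 = ¥323,615.81.

¥323,615.81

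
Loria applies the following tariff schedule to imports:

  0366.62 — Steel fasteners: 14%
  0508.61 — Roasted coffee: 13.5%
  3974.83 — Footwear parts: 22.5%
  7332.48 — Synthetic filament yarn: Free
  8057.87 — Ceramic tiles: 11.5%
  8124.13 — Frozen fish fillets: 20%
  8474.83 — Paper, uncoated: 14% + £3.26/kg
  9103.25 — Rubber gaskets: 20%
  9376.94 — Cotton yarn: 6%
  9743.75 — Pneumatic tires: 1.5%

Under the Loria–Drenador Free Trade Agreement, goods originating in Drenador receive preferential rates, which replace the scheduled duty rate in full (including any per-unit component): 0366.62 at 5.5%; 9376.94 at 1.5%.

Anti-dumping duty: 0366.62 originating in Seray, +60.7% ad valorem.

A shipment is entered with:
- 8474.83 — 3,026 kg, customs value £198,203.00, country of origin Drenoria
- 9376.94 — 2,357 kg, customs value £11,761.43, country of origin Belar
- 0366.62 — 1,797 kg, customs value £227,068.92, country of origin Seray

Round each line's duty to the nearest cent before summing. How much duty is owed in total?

Line 1 (8474.83, Drenoria, 3,026 kg, £198,203.00):
Base rate for 8474.83 is 14% + £3.26/kg.
Duty = £198,203.00 × 14% + 3,026 × £3.26 = £37,613.18.
Line 2 (9376.94, Belar, 2,357 kg, £11,761.43):
Base rate for 9376.94 is 6%.
9376.94 has an FTA preferential rate, but origin Belar is not Drenador; base rate stands.
Duty = £11,761.43 × 6% = £705.69.
Line 3 (0366.62, Seray, 1,797 kg, £227,068.92):
Base rate for 0366.62 is 14%.
0366.62 has an FTA preferential rate, but origin Seray is not Drenador; base rate stands.
Additional duty on 0366.62 from Seray: +60.7%. Applied ad valorem rate: 14% + 60.7% = 74.7%.
Duty = £227,068.92 × 74.7% = £169,620.48.
Total = £37,613.18 + £705.69 + £169,620.48 = £207,939.35.

£207,939.35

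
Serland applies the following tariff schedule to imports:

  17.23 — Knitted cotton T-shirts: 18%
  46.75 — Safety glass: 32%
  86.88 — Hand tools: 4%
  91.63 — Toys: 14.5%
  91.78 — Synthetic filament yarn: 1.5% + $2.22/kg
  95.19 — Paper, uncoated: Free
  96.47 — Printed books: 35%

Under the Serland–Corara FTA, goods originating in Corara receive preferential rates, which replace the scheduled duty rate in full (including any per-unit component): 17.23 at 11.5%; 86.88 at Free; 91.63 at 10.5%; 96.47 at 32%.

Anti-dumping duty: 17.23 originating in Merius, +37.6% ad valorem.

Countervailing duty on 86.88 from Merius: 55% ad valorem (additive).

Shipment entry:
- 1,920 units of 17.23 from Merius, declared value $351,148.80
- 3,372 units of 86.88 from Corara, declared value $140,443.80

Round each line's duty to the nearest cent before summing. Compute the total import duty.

Line 1 (17.23, Merius, 1,920 units, $351,148.80):
Base rate for 17.23 is 18%.
17.23 has an FTA preferential rate, but origin Merius is not Corara; base rate stands.
Additional duty on 17.23 from Merius: +37.6%. Applied ad valorem rate: 18% + 37.6% = 55.6%.
Duty = $351,148.80 × 55.6% = $195,238.73.
Line 2 (86.88, Corara, 3,372 units, $140,443.80):
Base rate for 86.88 is 4%.
Origin Corara qualifies under the Serland–Corara agreement and 86.88 is covered: preferential rate Free applies instead.
The additional-duty order on 86.88 targets Merius, not Corara; it does not apply.
Duty = $140,443.80 × 0% = $0.00.
Total = $195,238.73 + $0.00 = $195,238.73.

$195,238.73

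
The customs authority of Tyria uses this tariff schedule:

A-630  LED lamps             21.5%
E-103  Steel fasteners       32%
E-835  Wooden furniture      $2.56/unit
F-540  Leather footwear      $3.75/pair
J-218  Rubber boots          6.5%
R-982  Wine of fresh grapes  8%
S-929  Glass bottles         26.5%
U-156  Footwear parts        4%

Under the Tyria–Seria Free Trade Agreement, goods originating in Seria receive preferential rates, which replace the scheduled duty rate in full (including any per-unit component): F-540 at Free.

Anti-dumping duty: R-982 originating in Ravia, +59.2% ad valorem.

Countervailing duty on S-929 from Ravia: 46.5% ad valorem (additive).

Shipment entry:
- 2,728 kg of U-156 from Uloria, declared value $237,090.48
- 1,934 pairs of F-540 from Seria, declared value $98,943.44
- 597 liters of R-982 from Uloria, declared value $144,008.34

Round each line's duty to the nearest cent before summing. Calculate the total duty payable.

Line 1 (U-156, Uloria, 2,728 kg, $237,090.48):
Base rate for U-156 is 4%.
Duty = $237,090.48 × 4% = $9,483.62.
Line 2 (F-540, Seria, 1,934 pairs, $98,943.44):
Base rate for F-540 is $3.75/pair.
Origin Seria qualifies under the Tyria–Seria agreement and F-540 is covered: preferential rate Free applies instead.
Duty = $98,943.44 × 0% = $0.00.
Line 3 (R-982, Uloria, 597 liters, $144,008.34):
Base rate for R-982 is 8%.
The additional-duty order on R-982 targets Ravia, not Uloria; it does not apply.
Duty = $144,008.34 × 8% = $11,520.67.
Total = $9,483.62 + $0.00 + $11,520.67 = $21,004.29.

$21,004.29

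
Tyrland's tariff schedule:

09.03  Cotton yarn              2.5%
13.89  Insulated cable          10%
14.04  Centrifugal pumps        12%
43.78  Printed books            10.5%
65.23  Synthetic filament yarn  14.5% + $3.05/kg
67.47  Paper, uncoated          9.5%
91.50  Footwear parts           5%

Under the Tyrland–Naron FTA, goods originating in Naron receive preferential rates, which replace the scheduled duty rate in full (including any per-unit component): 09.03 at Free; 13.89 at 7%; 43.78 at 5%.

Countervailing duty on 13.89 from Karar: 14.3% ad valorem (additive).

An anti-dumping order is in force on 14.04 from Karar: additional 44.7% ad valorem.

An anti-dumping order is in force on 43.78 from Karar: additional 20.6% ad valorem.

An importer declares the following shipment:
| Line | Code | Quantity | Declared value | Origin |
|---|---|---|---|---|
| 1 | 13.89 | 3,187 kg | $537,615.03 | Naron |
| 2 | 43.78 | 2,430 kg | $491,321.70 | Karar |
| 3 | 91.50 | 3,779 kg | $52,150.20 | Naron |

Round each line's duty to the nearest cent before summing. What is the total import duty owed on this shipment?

Line 1 (13.89, Naron, 3,187 kg, $537,615.03):
Base rate for 13.89 is 10%.
Origin Naron qualifies under the Tyrland–Naron agreement and 13.89 is covered: preferential rate 7% applies instead.
The additional-duty order on 13.89 targets Karar, not Naron; it does not apply.
Duty = $537,615.03 × 7% = $37,633.05.
Line 2 (43.78, Karar, 2,430 kg, $491,321.70):
Base rate for 43.78 is 10.5%.
43.78 has an FTA preferential rate, but origin Karar is not Naron; base rate stands.
Additional duty on 43.78 from Karar: +20.6%. Applied ad valorem rate: 10.5% + 20.6% = 31.1%.
Duty = $491,321.70 × 31.1% = $152,801.05.
Line 3 (91.50, Naron, 3,779 kg, $52,150.20):
Base rate for 91.50 is 5%.
Origin Naron is the FTA partner but 91.50 is not on the preference list; base rate stands.
Duty = $52,150.20 × 5% = $2,607.51.
Total = $37,633.05 + $152,801.05 + $2,607.51 = $193,041.61.

$193,041.61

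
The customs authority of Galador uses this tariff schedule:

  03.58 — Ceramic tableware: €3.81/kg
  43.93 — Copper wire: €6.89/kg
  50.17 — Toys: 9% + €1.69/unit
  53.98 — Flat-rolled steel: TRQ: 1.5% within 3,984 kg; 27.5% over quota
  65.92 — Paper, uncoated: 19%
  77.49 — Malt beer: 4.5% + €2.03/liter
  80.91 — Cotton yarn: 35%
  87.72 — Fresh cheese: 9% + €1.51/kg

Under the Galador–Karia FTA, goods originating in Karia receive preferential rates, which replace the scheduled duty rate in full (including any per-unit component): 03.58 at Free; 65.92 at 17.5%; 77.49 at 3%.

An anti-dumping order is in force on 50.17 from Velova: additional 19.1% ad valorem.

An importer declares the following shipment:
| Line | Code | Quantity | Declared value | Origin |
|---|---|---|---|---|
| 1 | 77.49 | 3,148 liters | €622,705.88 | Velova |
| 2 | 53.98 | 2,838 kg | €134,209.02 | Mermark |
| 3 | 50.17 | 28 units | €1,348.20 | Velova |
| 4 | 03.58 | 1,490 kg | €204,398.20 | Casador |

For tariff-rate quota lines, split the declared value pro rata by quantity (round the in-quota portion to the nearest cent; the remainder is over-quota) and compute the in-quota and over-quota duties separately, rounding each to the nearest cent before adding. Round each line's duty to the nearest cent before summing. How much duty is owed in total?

€42,528.40

Line 1 (77.49, Velova, 3,148 liters, €622,705.88):
Base rate for 77.49 is 4.5% + €2.03/liter.
77.49 has an FTA preferential rate, but origin Velova is not Karia; base rate stands.
Duty = €622,705.88 × 4.5% + 3,148 × €2.03 = €34,412.20.
Line 2 (53.98, Mermark, 2,838 kg, €134,209.02):
Code 53.98 is under a tariff-rate quota (threshold 3,984 kg). Quantity 2,838 kg is within the quota, so the in-quota rate 1.5% applies to the full value.
Duty = €134,209.02 × 1.5% = €2,013.14.
Line 3 (50.17, Velova, 28 units, €1,348.20):
Base rate for 50.17 is 9% + €1.69/unit.
Additional duty on 50.17 from Velova: +19.1%. Applied ad valorem rate: 9% + 19.1% = 28.1%.
Duty = €1,348.20 × 28.1% + 28 × €1.69 = €426.16.
Line 4 (03.58, Casador, 1,490 kg, €204,398.20):
Base rate for 03.58 is €3.81/kg.
03.58 has an FTA preferential rate, but origin Casador is not Karia; base rate stands.
Duty = 1,490 × €3.81 = €5,676.90.
Total = €34,412.20 + €2,013.14 + €426.16 + €5,676.90 = €42,528.40.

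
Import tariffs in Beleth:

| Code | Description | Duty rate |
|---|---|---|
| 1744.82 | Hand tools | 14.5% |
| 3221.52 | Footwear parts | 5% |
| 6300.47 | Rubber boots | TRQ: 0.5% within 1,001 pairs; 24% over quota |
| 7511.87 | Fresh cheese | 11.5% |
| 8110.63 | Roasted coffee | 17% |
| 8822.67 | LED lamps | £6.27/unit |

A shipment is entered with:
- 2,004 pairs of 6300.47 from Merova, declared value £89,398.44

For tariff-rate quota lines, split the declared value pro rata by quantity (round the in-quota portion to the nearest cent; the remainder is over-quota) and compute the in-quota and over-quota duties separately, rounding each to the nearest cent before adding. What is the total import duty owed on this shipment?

£10,961.79

Line 1 (6300.47, Merova, 2,004 pairs, £89,398.44):
Code 6300.47 is under a tariff-rate quota (threshold 1,001 pairs). In-quota: 1,001 pairs at 0.5%; over-quota: 1,003 pairs at 24%.
Pro-rata value split: in-quota = £89,398.44 × 1,001/2,004 = £44,654.61; over-quota = £89,398.44 − £44,654.61 = £44,743.83.
In-quota duty = £44,654.61 × 0.5% = £223.27. Over-quota duty = £44,743.83 × 24% = £10,738.52.
Line duty = £223.27 + £10,738.52 = £10,961.79.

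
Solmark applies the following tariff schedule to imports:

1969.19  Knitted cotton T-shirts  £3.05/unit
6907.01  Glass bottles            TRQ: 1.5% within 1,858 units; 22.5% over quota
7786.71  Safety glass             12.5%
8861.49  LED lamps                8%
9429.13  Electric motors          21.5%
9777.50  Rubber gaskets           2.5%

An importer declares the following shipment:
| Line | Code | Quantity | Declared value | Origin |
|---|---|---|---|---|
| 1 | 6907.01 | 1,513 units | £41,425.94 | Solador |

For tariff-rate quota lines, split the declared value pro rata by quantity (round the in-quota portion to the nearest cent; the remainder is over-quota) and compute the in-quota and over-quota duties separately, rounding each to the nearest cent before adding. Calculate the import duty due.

Line 1 (6907.01, Solador, 1,513 units, £41,425.94):
Code 6907.01 is under a tariff-rate quota (threshold 1,858 units). Quantity 1,513 units is within the quota, so the in-quota rate 1.5% applies to the full value.
Duty = £41,425.94 × 1.5% = £621.39.

£621.39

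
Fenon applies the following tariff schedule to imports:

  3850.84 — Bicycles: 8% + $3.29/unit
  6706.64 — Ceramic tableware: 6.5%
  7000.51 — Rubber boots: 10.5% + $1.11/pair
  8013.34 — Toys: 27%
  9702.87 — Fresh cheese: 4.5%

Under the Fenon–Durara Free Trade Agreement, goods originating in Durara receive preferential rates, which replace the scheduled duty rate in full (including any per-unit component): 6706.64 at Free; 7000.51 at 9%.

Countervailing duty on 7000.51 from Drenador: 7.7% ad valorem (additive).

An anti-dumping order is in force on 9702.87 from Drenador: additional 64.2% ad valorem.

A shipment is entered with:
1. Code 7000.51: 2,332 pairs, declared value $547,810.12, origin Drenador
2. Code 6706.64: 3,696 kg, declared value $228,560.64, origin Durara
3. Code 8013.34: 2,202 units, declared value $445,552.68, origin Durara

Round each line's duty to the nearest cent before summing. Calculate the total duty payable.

Line 1 (7000.51, Drenador, 2,332 pairs, $547,810.12):
Base rate for 7000.51 is 10.5% + $1.11/pair.
7000.51 has an FTA preferential rate, but origin Drenador is not Durara; base rate stands.
Additional duty on 7000.51 from Drenador: +7.7%. Applied ad valorem rate: 10.5% + 7.7% = 18.2%.
Duty = $547,810.12 × 18.2% + 2,332 × $1.11 = $102,289.96.
Line 2 (6706.64, Durara, 3,696 kg, $228,560.64):
Base rate for 6706.64 is 6.5%.
Origin Durara qualifies under the Fenon–Durara agreement and 6706.64 is covered: preferential rate Free applies instead.
Duty = $228,560.64 × 0% = $0.00.
Line 3 (8013.34, Durara, 2,202 units, $445,552.68):
Base rate for 8013.34 is 27%.
Origin Durara is the FTA partner but 8013.34 is not on the preference list; base rate stands.
Duty = $445,552.68 × 27% = $120,299.22.
Total = $102,289.96 + $0.00 + $120,299.22 = $222,589.18.

$222,589.18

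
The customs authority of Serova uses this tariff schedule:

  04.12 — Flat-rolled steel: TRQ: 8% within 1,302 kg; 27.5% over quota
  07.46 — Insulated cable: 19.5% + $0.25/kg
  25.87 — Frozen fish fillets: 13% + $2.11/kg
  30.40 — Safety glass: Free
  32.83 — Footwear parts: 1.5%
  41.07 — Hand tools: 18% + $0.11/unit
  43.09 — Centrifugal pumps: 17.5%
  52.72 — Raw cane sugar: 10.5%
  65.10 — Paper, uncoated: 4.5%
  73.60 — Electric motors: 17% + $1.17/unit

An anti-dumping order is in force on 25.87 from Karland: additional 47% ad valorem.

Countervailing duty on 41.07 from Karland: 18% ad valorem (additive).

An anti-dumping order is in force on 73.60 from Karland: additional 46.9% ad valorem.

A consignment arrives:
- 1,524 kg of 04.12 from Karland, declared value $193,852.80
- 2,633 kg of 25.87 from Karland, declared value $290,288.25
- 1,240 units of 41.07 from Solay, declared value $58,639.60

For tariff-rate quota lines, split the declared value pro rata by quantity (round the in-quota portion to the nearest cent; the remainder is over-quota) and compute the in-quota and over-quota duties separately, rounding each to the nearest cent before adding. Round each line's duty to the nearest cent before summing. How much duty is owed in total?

Line 1 (04.12, Karland, 1,524 kg, $193,852.80):
Code 04.12 is under a tariff-rate quota (threshold 1,302 kg). In-quota: 1,302 kg at 8%; over-quota: 222 kg at 27.5%.
Pro-rata value split: in-quota = $193,852.80 × 1,302/1,524 = $165,614.40; over-quota = $193,852.80 − $165,614.40 = $28,238.40.
In-quota duty = $165,614.40 × 8% = $13,249.15. Over-quota duty = $28,238.40 × 27.5% = $7,765.56.
Line duty = $13,249.15 + $7,765.56 = $21,014.71.
Line 2 (25.87, Karland, 2,633 kg, $290,288.25):
Base rate for 25.87 is 13% + $2.11/kg.
Additional duty on 25.87 from Karland: +47%. Applied ad valorem rate: 13% + 47% = 60%.
Duty = $290,288.25 × 60% + 2,633 × $2.11 = $179,728.58.
Line 3 (41.07, Solay, 1,240 units, $58,639.60):
Base rate for 41.07 is 18% + $0.11/unit.
The additional-duty order on 41.07 targets Karland, not Solay; it does not apply.
Duty = $58,639.60 × 18% + 1,240 × $0.11 = $10,691.53.
Total = $21,014.71 + $179,728.58 + $10,691.53 = $211,434.82.

$211,434.82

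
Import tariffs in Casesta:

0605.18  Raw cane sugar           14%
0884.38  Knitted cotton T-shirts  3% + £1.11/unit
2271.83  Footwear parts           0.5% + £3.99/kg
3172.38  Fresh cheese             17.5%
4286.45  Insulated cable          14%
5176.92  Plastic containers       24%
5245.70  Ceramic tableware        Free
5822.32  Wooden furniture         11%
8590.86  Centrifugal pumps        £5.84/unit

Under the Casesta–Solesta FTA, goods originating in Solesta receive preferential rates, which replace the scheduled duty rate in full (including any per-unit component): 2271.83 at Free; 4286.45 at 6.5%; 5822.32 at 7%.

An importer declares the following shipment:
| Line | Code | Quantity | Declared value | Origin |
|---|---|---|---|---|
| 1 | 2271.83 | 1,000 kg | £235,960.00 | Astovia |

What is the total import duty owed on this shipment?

£5,169.80

Line 1 (2271.83, Astovia, 1,000 kg, £235,960.00):
Base rate for 2271.83 is 0.5% + £3.99/kg.
2271.83 has an FTA preferential rate, but origin Astovia is not Solesta; base rate stands.
Duty = £235,960.00 × 0.5% + 1,000 × £3.99 = £5,169.80.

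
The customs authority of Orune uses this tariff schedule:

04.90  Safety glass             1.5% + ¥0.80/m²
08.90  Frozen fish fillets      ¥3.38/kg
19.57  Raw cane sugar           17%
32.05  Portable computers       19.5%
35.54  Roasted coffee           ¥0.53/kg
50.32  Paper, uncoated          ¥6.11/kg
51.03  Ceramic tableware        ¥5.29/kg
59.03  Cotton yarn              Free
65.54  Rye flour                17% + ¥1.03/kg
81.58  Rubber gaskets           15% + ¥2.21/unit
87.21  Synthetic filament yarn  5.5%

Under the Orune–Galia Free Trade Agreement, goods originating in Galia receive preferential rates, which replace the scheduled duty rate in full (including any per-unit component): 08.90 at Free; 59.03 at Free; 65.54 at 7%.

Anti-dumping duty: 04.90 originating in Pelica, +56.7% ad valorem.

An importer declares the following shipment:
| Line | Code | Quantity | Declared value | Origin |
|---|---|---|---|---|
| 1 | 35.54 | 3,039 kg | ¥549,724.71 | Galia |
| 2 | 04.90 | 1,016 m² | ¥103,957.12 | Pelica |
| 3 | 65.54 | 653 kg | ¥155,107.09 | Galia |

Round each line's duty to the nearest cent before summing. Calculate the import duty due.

Line 1 (35.54, Galia, 3,039 kg, ¥549,724.71):
Base rate for 35.54 is ¥0.53/kg.
Origin Galia is the FTA partner but 35.54 is not on the preference list; base rate stands.
Duty = 3,039 × ¥0.53 = ¥1,610.67.
Line 2 (04.90, Pelica, 1,016 m², ¥103,957.12):
Base rate for 04.90 is 1.5% + ¥0.80/m².
Additional duty on 04.90 from Pelica: +56.7%. Applied ad valorem rate: 1.5% + 56.7% = 58.2%.
Duty = ¥103,957.12 × 58.2% + 1,016 × ¥0.80 = ¥61,315.84.
Line 3 (65.54, Galia, 653 kg, ¥155,107.09):
Base rate for 65.54 is 17% + ¥1.03/kg.
Origin Galia qualifies under the Orune–Galia agreement and 65.54 is covered: preferential rate 7% applies instead.
Duty = ¥155,107.09 × 7% = ¥10,857.50.
Total = ¥1,610.67 + ¥61,315.84 + ¥10,857.50 = ¥73,784.01.

¥73,784.01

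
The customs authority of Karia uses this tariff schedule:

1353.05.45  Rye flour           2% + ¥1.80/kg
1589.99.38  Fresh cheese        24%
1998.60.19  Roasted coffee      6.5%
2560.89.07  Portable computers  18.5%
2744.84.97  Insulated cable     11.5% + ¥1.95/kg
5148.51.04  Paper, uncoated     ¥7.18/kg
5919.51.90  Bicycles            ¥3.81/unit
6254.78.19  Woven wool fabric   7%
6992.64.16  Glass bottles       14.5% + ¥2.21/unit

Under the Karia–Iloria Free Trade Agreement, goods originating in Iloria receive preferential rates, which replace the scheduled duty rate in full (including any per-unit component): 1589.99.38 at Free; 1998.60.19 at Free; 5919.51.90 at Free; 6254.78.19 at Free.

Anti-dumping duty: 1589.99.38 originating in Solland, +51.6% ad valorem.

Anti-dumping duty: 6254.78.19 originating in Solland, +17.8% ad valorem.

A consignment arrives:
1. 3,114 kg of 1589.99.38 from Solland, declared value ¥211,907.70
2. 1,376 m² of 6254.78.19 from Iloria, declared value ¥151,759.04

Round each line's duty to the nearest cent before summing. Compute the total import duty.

Line 1 (1589.99.38, Solland, 3,114 kg, ¥211,907.70):
Base rate for 1589.99.38 is 24%.
1589.99.38 has an FTA preferential rate, but origin Solland is not Iloria; base rate stands.
Additional duty on 1589.99.38 from Solland: +51.6%. Applied ad valorem rate: 24% + 51.6% = 75.6%.
Duty = ¥211,907.70 × 75.6% = ¥160,202.22.
Line 2 (6254.78.19, Iloria, 1,376 m², ¥151,759.04):
Base rate for 6254.78.19 is 7%.
Origin Iloria qualifies under the Karia–Iloria agreement and 6254.78.19 is covered: preferential rate Free applies instead.
The additional-duty order on 6254.78.19 targets Solland, not Iloria; it does not apply.
Duty = ¥151,759.04 × 0% = ¥0.00.
Total = ¥160,202.22 + ¥0.00 = ¥160,202.22.

¥160,202.22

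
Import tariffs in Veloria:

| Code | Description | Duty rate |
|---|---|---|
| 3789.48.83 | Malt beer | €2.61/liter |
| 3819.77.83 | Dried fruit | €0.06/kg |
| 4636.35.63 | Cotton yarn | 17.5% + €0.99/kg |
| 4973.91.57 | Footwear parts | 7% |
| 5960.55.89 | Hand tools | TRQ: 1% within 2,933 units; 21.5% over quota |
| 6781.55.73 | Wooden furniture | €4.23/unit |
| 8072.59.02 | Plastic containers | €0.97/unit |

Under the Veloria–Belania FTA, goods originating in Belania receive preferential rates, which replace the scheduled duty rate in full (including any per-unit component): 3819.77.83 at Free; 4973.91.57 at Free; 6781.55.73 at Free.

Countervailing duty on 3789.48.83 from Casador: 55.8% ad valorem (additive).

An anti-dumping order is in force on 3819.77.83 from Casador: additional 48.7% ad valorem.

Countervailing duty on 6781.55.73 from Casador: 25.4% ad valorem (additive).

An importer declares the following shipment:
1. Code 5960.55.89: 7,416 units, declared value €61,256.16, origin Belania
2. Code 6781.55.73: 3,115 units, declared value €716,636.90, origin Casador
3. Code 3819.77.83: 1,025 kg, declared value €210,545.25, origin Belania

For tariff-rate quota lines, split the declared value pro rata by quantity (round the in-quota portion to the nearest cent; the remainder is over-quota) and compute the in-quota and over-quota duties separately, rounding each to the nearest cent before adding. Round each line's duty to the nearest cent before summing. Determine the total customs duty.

€203,405.85

Line 1 (5960.55.89, Belania, 7,416 units, €61,256.16):
Code 5960.55.89 is under a tariff-rate quota (threshold 2,933 units). In-quota: 2,933 units at 1%; over-quota: 4,483 units at 21.5%.
Pro-rata value split: in-quota = €61,256.16 × 2,933/7,416 = €24,226.58; over-quota = €61,256.16 − €24,226.58 = €37,029.58.
In-quota duty = €24,226.58 × 1% = €242.27. Over-quota duty = €37,029.58 × 21.5% = €7,961.36.
Line duty = €242.27 + €7,961.36 = €8,203.63.
Line 2 (6781.55.73, Casador, 3,115 units, €716,636.90):
Base rate for 6781.55.73 is €4.23/unit.
6781.55.73 has an FTA preferential rate, but origin Casador is not Belania; base rate stands.
Additional duty on 6781.55.73 from Casador: +25.4% ad valorem. Applied ad valorem rate = 25.4%.
Duty = €716,636.90 × 25.4% + 3,115 × €4.23 = €195,202.22.
Line 3 (3819.77.83, Belania, 1,025 kg, €210,545.25):
Base rate for 3819.77.83 is €0.06/kg.
Origin Belania qualifies under the Veloria–Belania agreement and 3819.77.83 is covered: preferential rate Free applies instead.
The additional-duty order on 3819.77.83 targets Casador, not Belania; it does not apply.
Duty = €210,545.25 × 0% = €0.00.
Total = €8,203.63 + €195,202.22 + €0.00 = €203,405.85.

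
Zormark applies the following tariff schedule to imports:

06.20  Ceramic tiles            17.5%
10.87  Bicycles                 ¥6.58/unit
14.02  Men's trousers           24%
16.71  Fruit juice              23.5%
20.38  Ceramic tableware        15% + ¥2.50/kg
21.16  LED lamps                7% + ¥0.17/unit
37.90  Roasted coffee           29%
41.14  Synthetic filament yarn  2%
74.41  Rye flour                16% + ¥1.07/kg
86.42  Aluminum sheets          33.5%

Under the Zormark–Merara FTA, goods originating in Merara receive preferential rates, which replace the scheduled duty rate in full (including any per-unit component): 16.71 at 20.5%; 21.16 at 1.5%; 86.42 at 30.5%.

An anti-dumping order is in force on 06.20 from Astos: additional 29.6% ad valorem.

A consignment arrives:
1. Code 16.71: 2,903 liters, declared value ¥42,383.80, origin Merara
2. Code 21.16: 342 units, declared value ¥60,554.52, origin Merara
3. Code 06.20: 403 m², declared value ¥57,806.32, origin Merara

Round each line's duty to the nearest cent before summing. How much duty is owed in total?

Line 1 (16.71, Merara, 2,903 liters, ¥42,383.80):
Base rate for 16.71 is 23.5%.
Origin Merara qualifies under the Zormark–Merara agreement and 16.71 is covered: preferential rate 20.5% applies instead.
Duty = ¥42,383.80 × 20.5% = ¥8,688.68.
Line 2 (21.16, Merara, 342 units, ¥60,554.52):
Base rate for 21.16 is 7% + ¥0.17/unit.
Origin Merara qualifies under the Zormark–Merara agreement and 21.16 is covered: preferential rate 1.5% applies instead.
Duty = ¥60,554.52 × 1.5% = ¥908.32.
Line 3 (06.20, Merara, 403 m², ¥57,806.32):
Base rate for 06.20 is 17.5%.
Origin Merara is the FTA partner but 06.20 is not on the preference list; base rate stands.
The additional-duty order on 06.20 targets Astos, not Merara; it does not apply.
Duty = ¥57,806.32 × 17.5% = ¥10,116.11.
Total = ¥8,688.68 + ¥908.32 + ¥10,116.11 = ¥19,713.11.

¥19,713.11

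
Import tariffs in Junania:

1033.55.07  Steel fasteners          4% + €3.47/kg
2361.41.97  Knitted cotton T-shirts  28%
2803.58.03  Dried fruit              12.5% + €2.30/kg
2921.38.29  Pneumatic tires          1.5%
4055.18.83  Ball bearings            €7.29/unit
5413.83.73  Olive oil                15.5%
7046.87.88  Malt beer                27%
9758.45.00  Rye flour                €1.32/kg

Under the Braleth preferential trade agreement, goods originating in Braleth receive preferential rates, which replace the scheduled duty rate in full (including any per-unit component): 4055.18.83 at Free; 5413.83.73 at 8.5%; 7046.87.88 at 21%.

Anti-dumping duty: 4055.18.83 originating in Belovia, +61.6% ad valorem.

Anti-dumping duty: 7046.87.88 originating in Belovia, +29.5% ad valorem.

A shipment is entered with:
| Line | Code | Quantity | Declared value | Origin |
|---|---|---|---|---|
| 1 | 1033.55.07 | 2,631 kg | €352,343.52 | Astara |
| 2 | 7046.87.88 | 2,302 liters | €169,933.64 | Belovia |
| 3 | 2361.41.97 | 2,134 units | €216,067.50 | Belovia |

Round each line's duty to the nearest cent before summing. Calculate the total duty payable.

€179,734.72

Line 1 (1033.55.07, Astara, 2,631 kg, €352,343.52):
Base rate for 1033.55.07 is 4% + €3.47/kg.
Duty = €352,343.52 × 4% + 2,631 × €3.47 = €23,223.31.
Line 2 (7046.87.88, Belovia, 2,302 liters, €169,933.64):
Base rate for 7046.87.88 is 27%.
7046.87.88 has an FTA preferential rate, but origin Belovia is not Braleth; base rate stands.
Additional duty on 7046.87.88 from Belovia: +29.5%. Applied ad valorem rate: 27% + 29.5% = 56.5%.
Duty = €169,933.64 × 56.5% = €96,012.51.
Line 3 (2361.41.97, Belovia, 2,134 units, €216,067.50):
Base rate for 2361.41.97 is 28%.
Duty = €216,067.50 × 28% = €60,498.90.
Total = €23,223.31 + €96,012.51 + €60,498.90 = €179,734.72.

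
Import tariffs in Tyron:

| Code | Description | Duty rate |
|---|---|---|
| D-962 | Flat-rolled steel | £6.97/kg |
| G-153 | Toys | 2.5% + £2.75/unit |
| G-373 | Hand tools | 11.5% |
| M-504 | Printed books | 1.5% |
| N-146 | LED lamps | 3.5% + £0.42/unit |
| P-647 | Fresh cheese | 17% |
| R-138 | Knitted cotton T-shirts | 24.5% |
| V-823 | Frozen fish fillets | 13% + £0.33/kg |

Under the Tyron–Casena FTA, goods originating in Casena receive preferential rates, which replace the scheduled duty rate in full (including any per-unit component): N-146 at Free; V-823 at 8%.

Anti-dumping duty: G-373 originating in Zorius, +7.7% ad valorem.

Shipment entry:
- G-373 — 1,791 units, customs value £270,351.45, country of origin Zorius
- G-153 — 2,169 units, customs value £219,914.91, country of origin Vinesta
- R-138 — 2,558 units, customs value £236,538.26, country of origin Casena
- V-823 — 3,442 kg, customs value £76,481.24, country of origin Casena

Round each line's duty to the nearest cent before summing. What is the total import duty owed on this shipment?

Line 1 (G-373, Zorius, 1,791 units, £270,351.45):
Base rate for G-373 is 11.5%.
Additional duty on G-373 from Zorius: +7.7%. Applied ad valorem rate: 11.5% + 7.7% = 19.2%.
Duty = £270,351.45 × 19.2% = £51,907.48.
Line 2 (G-153, Vinesta, 2,169 units, £219,914.91):
Base rate for G-153 is 2.5% + £2.75/unit.
Duty = £219,914.91 × 2.5% + 2,169 × £2.75 = £11,462.62.
Line 3 (R-138, Casena, 2,558 units, £236,538.26):
Base rate for R-138 is 24.5%.
Origin Casena is the FTA partner but R-138 is not on the preference list; base rate stands.
Duty = £236,538.26 × 24.5% = £57,951.87.
Line 4 (V-823, Casena, 3,442 kg, £76,481.24):
Base rate for V-823 is 13% + £0.33/kg.
Origin Casena qualifies under the Tyron–Casena agreement and V-823 is covered: preferential rate 8% applies instead.
Duty = £76,481.24 × 8% = £6,118.50.
Total = £51,907.48 + £11,462.62 + £57,951.87 + £6,118.50 = £127,440.47.

£127,440.47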